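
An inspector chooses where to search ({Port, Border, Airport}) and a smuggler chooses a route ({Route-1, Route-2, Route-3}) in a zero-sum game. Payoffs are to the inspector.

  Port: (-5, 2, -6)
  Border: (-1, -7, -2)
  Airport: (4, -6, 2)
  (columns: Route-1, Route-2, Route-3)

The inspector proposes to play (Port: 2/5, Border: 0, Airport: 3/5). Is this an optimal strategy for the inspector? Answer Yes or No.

Against Route-1 this mix gives (2/5)·(-5) + (3/5)·4 = 2/5.
Against Route-2 this mix gives (2/5)·2 + (3/5)·(-6) = -14/5.
Against Route-3 this mix gives (2/5)·(-6) + (3/5)·2 = -6/5.
The smuggler will play Route-2, holding the inspector to -14/5. Shifting weight toward the row that does better against Route-2 would raise this floor (the equalizing mix achieves -2 against both Route-2 and Route-3), so the proposed strategy is not optimal.

No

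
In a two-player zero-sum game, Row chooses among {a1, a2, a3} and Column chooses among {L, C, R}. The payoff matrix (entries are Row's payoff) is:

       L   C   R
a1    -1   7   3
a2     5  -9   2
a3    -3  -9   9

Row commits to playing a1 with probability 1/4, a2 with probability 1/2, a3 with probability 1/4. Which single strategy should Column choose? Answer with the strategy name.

If Column plays L, Row's expected payoff is (1/4)·(-1) + (1/2)·5 + (1/4)·(-3) = 3/2.
If Column plays C, Row's expected payoff is (1/4)·7 + (1/2)·(-9) + (1/4)·(-9) = -5.
If Column plays R, Row's expected payoff is (1/4)·3 + (1/2)·2 + (1/4)·9 = 4.
Column minimizes Row's payoff; the smallest is -5, so the best response is C.

C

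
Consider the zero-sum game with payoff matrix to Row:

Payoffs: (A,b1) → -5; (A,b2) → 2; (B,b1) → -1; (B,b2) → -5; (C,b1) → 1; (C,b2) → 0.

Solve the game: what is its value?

1/4

Row minima: A → -5, B → -5, C → 0; maximin = 0.
Column maxima: b1 → 1, b2 → 2; minimax = 1.
0 ≠ 1, so there is no saddle point; optimal play is mixed.
B is strictly dominated by C, so Row never plays it.
On the remaining 2×2 (A, C vs b1, b2):
Let Row play A with probability p. Expected payoff against b1: (-5)p + 1(1−p) = −6p + 1; against b2: 2p + 0(1−p) = 2p.
Setting these equal: −6p + 1 = 2p ⇒ −8p = -1 ⇒ p = 1/8, and the value is (-6)·(1/8) + 1 = 1/4.
For Column: with q = P(b1), equating A's and C's payoffs gives −7q + 2 = q ⇒ q = 1/4.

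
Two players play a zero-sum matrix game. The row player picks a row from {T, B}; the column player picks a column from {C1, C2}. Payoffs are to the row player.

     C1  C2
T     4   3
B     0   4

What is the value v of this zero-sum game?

16/5

Row minima: T → 3, B → 0; maximin = 3.
Column maxima: C1 → 4, C2 → 4; minimax = 4.
3 ≠ 4, so there is no saddle point; optimal play is mixed.
Let the row player play T with probability p. Expected payoff against C1: 4p + 0(1−p) = 4p; against C2: 3p + 4(1−p) = −p + 4.
Setting these equal: 4p = −p + 4 ⇒ 5p = 4 ⇒ p = 4/5, and the value is (4)·(4/5) = 16/5.
For the column player: with q = P(C1), equating T's and B's payoffs gives q + 3 = −4q + 4 ⇒ q = 1/5.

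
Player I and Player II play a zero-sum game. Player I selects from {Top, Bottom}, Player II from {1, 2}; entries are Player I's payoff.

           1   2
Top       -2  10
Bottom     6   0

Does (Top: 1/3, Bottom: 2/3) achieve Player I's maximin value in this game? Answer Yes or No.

Against 1 this mix gives (1/3)·(-2) + (2/3)·6 = 10/3.
Against 2 this mix gives (1/3)·10 + (2/3)·0 = 10/3.
All of Player II's active replies (1, 2) yield 10/3, and no column does worse for Player I. The mix makes Player II indifferent and guarantees 10/3, so it is optimal.

Yes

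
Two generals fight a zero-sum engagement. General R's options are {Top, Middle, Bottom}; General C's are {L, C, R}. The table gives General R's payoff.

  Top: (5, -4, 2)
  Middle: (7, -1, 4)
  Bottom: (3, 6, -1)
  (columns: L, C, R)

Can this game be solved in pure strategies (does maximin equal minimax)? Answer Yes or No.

No

Row minima: Top → -4, Middle → -1, Bottom → -1; maximin = -1.
Column maxima: L → 7, C → 6, R → 4; minimax = 4.
-1 ≠ 4, so no pure-strategy equilibrium exists.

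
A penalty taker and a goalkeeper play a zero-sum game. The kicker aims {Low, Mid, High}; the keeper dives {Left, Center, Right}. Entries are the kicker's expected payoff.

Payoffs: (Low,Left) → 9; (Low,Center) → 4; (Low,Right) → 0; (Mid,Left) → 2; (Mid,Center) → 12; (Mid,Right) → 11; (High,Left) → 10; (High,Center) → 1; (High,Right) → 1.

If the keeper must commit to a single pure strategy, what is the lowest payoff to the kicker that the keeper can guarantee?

Column maxima: Left → 10, Center → 12, Right → 11.
The smallest of these is 10.

10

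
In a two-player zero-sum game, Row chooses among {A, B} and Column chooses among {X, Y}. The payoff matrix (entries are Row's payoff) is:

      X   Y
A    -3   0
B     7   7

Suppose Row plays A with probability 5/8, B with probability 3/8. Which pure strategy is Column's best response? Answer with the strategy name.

If Column plays X, Row's expected payoff is (5/8)·(-3) + (3/8)·7 = 3/4.
If Column plays Y, Row's expected payoff is (5/8)·0 + (3/8)·7 = 21/8.
Column minimizes Row's payoff; the smallest is 3/4, so the best response is X.

X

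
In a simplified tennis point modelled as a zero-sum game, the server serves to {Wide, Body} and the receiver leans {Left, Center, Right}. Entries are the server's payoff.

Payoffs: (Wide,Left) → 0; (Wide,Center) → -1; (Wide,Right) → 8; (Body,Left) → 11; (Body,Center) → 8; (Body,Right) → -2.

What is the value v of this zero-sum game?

62/19

Row minima: Wide → -1, Body → -2; maximin = -1.
Column maxima: Left → 11, Center → 8, Right → 8; minimax = 8.
-1 ≠ 8, so there is no saddle point; optimal play is mixed.
Left is strictly dominated by Center (it gives the server strictly more in every row), so the receiver never plays it.
On the remaining 2×2 (Wide, Body vs Center, Right):
Let the server play Wide with probability p. Expected payoff against Center: (-1)p + 8(1−p) = −9p + 8; against Right: 8p + (-2)(1−p) = 10p − 2.
Setting these equal: −9p + 8 = 10p − 2 ⇒ −19p = -10 ⇒ p = 10/19, and the value is (-9)·(10/19) + 8 = 62/19.
For the receiver: with q = P(Center), equating Wide's and Body's payoffs gives −9q + 8 = 10q − 2 ⇒ q = 10/19.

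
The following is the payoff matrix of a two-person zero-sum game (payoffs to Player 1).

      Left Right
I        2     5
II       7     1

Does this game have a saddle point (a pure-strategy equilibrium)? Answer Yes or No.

Row minima: I → 2, II → 1; maximin = 2.
Column maxima: Left → 7, Right → 5; minimax = 5.
2 ≠ 5, so no pure-strategy equilibrium exists.

No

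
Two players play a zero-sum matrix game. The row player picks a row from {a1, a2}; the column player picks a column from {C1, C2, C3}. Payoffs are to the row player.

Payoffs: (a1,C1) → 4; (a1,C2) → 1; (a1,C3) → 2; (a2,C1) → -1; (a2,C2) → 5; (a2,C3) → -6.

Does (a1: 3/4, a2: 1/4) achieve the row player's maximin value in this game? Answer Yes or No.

Against C1 this mix gives (3/4)·4 + (1/4)·(-1) = 11/4.
Against C2 this mix gives (3/4)·1 + (1/4)·5 = 2.
Against C3 this mix gives (3/4)·2 + (1/4)·(-6) = 0.
The column player will play C3, holding the row player to 0. Shifting weight toward the row that does better against C3 would raise this floor (the equalizing mix achieves 4/3 against both C3 and C2), so the proposed strategy is not optimal.

No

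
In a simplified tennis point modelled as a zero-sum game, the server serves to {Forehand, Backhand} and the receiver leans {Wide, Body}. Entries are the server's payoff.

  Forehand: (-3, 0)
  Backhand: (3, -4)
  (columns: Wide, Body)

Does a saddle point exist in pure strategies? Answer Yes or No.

No

Row minima: Forehand → -3, Backhand → -4; maximin = -3.
Column maxima: Wide → 3, Body → 0; minimax = 0.
-3 ≠ 0, so no pure-strategy equilibrium exists.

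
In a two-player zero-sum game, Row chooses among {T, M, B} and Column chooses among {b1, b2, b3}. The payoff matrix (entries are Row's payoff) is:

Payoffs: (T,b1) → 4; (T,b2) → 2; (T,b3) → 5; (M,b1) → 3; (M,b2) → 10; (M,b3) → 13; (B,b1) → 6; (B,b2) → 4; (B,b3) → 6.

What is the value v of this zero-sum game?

Row minima: T → 2, M → 3, B → 4; maximin = 4.
Column maxima: b1 → 6, b2 → 10, b3 → 13; minimax = 6.
4 ≠ 6, so there is no saddle point; optimal play is mixed.
T is strictly dominated by B, so Row never plays it.
b3 is strictly dominated by b2 (it gives Row strictly more in every row), so Column never plays it.
On the remaining 2×2 (M, B vs b1, b2):
Let Row play M with probability p. Expected payoff against b1: 3p + 6(1−p) = −3p + 6; against b2: 10p + 4(1−p) = 6p + 4.
Setting these equal: −3p + 6 = 6p + 4 ⇒ −9p = -2 ⇒ p = 2/9, and the value is (-3)·(2/9) + 6 = 16/3.
For Column: with q = P(b1), equating M's and B's payoffs gives −7q + 10 = 2q + 4 ⇒ q = 2/3.

16/3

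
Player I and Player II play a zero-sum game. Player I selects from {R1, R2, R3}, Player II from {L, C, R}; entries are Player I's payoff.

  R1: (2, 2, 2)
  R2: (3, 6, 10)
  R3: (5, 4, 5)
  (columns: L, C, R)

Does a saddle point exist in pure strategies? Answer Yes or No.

Row minima: R1 → 2, R2 → 3, R3 → 4; maximin = 4.
Column maxima: L → 5, C → 6, R → 10; minimax = 5.
4 ≠ 5, so no pure-strategy equilibrium exists.

No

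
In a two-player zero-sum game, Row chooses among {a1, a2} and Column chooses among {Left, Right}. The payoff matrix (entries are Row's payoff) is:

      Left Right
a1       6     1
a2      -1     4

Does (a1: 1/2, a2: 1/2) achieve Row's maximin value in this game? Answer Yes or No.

Against Left this mix gives (1/2)·6 + (1/2)·(-1) = 5/2.
Against Right this mix gives (1/2)·1 + (1/2)·4 = 5/2.
All of Column's active replies (Left, Right) yield 5/2, and no column does worse for Row. The mix makes Column indifferent and guarantees 5/2, so it is optimal.

Yes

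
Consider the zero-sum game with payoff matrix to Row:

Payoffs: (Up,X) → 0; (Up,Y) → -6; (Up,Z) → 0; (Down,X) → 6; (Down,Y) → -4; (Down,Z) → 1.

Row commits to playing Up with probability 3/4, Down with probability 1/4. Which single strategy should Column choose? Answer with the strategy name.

Y

If Column plays X, Row's expected payoff is (3/4)·0 + (1/4)·6 = 3/2.
If Column plays Y, Row's expected payoff is (3/4)·(-6) + (1/4)·(-4) = -11/2.
If Column plays Z, Row's expected payoff is (3/4)·0 + (1/4)·1 = 1/4.
Column minimizes Row's payoff; the smallest is -11/2, so the best response is Y.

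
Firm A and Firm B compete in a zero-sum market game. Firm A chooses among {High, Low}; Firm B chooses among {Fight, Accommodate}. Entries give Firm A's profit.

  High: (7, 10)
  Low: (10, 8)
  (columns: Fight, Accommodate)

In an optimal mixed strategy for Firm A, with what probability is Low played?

Row minima: High → 7, Low → 8; maximin = 8.
Column maxima: Fight → 10, Accommodate → 10; minimax = 10.
8 ≠ 10, so there is no saddle point; optimal play is mixed.
Let Firm A play High with probability p. Expected payoff against Fight: 7p + 10(1−p) = −3p + 10; against Accommodate: 10p + 8(1−p) = 2p + 8.
Setting these equal: −3p + 10 = 2p + 8 ⇒ −5p = -2 ⇒ p = 2/5, and the value is (-3)·(2/5) + 10 = 44/5.
For Firm B: with q = P(Fight), equating High's and Low's payoffs gives −3q + 10 = 2q + 8 ⇒ q = 2/5.

3/5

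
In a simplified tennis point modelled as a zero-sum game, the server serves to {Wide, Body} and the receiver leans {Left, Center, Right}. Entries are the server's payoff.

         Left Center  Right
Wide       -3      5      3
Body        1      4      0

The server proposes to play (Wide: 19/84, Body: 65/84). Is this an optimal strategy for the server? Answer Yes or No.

No

Against Left this mix gives (19/84)·(-3) + (65/84)·1 = 2/21.
Against Center this mix gives (19/84)·5 + (65/84)·4 = 355/84.
Against Right this mix gives (19/84)·3 + (65/84)·0 = 19/28.
The receiver will play Left, holding the server to 2/21. Shifting weight toward the row that does better against Left would raise this floor (the equalizing mix achieves 3/7 against both Left and Right), so the proposed strategy is not optimal.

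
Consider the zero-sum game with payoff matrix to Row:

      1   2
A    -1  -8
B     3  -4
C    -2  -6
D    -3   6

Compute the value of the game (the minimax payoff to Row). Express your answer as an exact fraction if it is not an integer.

Row minima: A → -8, B → -4, C → -6, D → -3; maximin = -3.
Column maxima: 1 → 3, 2 → 6; minimax = 3.
-3 ≠ 3, so there is no saddle point; optimal play is mixed.
A is strictly dominated by B, so Row never plays it.
C is strictly dominated by B, so Row never plays it.
On the remaining 2×2 (B, D vs 1, 2):
Let Row play B with probability p. Expected payoff against 1: 3p + (-3)(1−p) = 6p − 3; against 2: (-4)p + 6(1−p) = −10p + 6.
Setting these equal: 6p − 3 = −10p + 6 ⇒ 16p = 9 ⇒ p = 9/16, and the value is (6)·(9/16) − 3 = 3/8.
For Column: with q = P(1), equating B's and D's payoffs gives 7q − 4 = −9q + 6 ⇒ q = 5/8.

3/8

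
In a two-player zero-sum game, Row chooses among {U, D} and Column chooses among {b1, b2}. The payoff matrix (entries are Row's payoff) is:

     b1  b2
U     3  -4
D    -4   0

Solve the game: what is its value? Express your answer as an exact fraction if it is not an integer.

-16/11

Row minima: U → -4, D → -4; maximin = -4.
Column maxima: b1 → 3, b2 → 0; minimax = 0.
-4 ≠ 0, so there is no saddle point; optimal play is mixed.
Let Row play U with probability p. Expected payoff against b1: 3p + (-4)(1−p) = 7p − 4; against b2: (-4)p + 0(1−p) = −4p.
Setting these equal: 7p − 4 = −4p ⇒ 11p = 4 ⇒ p = 4/11, and the value is (7)·(4/11) − 4 = -16/11.
For Column: with q = P(b1), equating U's and D's payoffs gives 7q − 4 = −4q ⇒ q = 4/11.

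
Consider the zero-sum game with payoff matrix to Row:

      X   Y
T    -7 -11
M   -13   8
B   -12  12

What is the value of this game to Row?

Row minima: T → -11, M → -13, B → -12; maximin = -11.
Column maxima: X → -7, Y → 12; minimax = -7.
-11 ≠ -7, so there is no saddle point; optimal play is mixed.
M is strictly dominated by B, so Row never plays it.
On the remaining 2×2 (T, B vs X, Y):
Let Row play T with probability p. Expected payoff against X: (-7)p + (-12)(1−p) = 5p − 12; against Y: (-11)p + 12(1−p) = −23p + 12.
Setting these equal: 5p − 12 = −23p + 12 ⇒ 28p = 24 ⇒ p = 6/7, and the value is (5)·(6/7) − 12 = -54/7.
For Column: with q = P(X), equating T's and B's payoffs gives 4q − 11 = −24q + 12 ⇒ q = 23/28.

-54/7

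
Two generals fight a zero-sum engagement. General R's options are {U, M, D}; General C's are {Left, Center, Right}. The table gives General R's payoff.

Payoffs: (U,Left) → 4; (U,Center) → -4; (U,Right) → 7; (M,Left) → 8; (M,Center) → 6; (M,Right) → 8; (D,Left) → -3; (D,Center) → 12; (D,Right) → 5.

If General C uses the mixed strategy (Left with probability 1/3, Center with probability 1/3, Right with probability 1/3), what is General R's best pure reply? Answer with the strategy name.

M

Expected payoff of U: (1/3)·4 + (1/3)·(-4) + (1/3)·7 = 7/3.
Expected payoff of M: (1/3)·8 + (1/3)·6 + (1/3)·8 = 22/3.
Expected payoff of D: (1/3)·(-3) + (1/3)·12 + (1/3)·5 = 14/3.
The largest is 22/3, so General R's best response is M.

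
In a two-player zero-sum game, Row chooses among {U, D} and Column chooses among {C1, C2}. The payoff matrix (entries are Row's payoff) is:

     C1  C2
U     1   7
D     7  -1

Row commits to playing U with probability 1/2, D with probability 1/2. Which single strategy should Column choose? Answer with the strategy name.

C2

If Column plays C1, Row's expected payoff is (1/2)·1 + (1/2)·7 = 4.
If Column plays C2, Row's expected payoff is (1/2)·7 + (1/2)·(-1) = 3.
Column minimizes Row's payoff; the smallest is 3, so the best response is C2.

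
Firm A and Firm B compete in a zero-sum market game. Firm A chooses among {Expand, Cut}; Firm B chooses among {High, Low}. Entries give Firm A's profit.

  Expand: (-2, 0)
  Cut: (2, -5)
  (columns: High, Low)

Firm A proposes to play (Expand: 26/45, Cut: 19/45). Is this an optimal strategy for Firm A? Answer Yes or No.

Against High this mix gives (26/45)·(-2) + (19/45)·2 = -14/45.
Against Low this mix gives (26/45)·0 + (19/45)·(-5) = -19/9.
Firm B will play Low, holding Firm A to -19/9. Shifting weight toward the row that does better against Low would raise this floor (the equalizing mix achieves -10/9 against both Low and High), so the proposed strategy is not optimal.

No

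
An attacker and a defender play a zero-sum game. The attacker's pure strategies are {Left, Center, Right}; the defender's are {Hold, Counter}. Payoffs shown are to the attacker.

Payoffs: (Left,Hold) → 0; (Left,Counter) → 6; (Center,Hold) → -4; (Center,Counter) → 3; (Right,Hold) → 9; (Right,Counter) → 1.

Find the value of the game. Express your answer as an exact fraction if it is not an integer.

Row minima: Left → 0, Center → -4, Right → 1; maximin = 1.
Column maxima: Hold → 9, Counter → 6; minimax = 6.
1 ≠ 6, so there is no saddle point; optimal play is mixed.
Center is strictly dominated by Left, so the attacker never plays it.
On the remaining 2×2 (Left, Right vs Hold, Counter):
Let the attacker play Left with probability p. Expected payoff against Hold: 0p + 9(1−p) = −9p + 9; against Counter: 6p + 1(1−p) = 5p + 1.
Setting these equal: −9p + 9 = 5p + 1 ⇒ −14p = -8 ⇒ p = 4/7, and the value is (-9)·(4/7) + 9 = 27/7.
For the defender: with q = P(Hold), equating Left's and Right's payoffs gives −6q + 6 = 8q + 1 ⇒ q = 5/14.

27/7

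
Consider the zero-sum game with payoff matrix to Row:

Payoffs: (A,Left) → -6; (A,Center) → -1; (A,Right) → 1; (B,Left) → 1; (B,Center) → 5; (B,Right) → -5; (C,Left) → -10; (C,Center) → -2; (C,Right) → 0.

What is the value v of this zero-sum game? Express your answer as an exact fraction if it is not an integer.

Row minima: A → -6, B → -5, C → -10; maximin = -5.
Column maxima: Left → 1, Center → 5, Right → 1; minimax = 1.
-5 ≠ 1, so there is no saddle point; optimal play is mixed.
C is strictly dominated by A, so Row never plays it.
Center is strictly dominated by Left (it gives Row strictly more in every row), so Column never plays it.
On the remaining 2×2 (A, B vs Left, Right):
Let Row play A with probability p. Expected payoff against Left: (-6)p + 1(1−p) = −7p + 1; against Right: 1p + (-5)(1−p) = 6p − 5.
Setting these equal: −7p + 1 = 6p − 5 ⇒ −13p = -6 ⇒ p = 6/13, and the value is (-7)·(6/13) + 1 = -29/13.
For Column: with q = P(Left), equating A's and B's payoffs gives −7q + 1 = 6q − 5 ⇒ q = 6/13.

-29/13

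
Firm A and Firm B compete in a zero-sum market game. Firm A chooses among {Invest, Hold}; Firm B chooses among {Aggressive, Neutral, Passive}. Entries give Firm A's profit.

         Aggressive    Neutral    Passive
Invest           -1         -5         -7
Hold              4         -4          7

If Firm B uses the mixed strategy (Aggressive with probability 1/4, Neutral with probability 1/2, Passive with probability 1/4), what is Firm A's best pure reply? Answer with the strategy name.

Hold

Expected payoff of Invest: (1/4)·(-1) + (1/2)·(-5) + (1/4)·(-7) = -9/2.
Expected payoff of Hold: (1/4)·4 + (1/2)·(-4) + (1/4)·7 = 3/4.
The largest is 3/4, so Firm A's best response is Hold.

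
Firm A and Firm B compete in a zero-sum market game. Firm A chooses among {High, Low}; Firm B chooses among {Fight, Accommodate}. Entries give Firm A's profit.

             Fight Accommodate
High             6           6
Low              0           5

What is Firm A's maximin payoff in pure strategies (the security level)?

6

Row minima: High → 6, Low → 0.
The best of these is 6.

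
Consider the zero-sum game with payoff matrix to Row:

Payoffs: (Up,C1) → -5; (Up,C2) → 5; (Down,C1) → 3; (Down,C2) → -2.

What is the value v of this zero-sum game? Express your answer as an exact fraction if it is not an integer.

1/3

Row minima: Up → -5, Down → -2; maximin = -2.
Column maxima: C1 → 3, C2 → 5; minimax = 3.
-2 ≠ 3, so there is no saddle point; optimal play is mixed.
Let Row play Up with probability p. Expected payoff against C1: (-5)p + 3(1−p) = −8p + 3; against C2: 5p + (-2)(1−p) = 7p − 2.
Setting these equal: −8p + 3 = 7p − 2 ⇒ −15p = -5 ⇒ p = 1/3, and the value is (-8)·(1/3) + 3 = 1/3.
For Column: with q = P(C1), equating Up's and Down's payoffs gives −10q + 5 = 5q − 2 ⇒ q = 7/15.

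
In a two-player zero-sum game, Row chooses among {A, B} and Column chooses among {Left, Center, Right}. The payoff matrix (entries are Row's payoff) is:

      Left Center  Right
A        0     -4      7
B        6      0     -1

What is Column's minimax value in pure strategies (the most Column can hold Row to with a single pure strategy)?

0

Column maxima: Left → 6, Center → 0, Right → 7.
The smallest of these is 0.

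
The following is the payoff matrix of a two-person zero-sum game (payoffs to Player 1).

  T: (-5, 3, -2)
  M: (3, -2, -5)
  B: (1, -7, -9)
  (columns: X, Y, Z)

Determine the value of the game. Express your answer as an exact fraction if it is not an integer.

Row minima: T → -5, M → -5, B → -9; maximin = -5.
Column maxima: X → 3, Y → 3, Z → -2; minimax = -2.
-5 ≠ -2, so there is no saddle point; optimal play is mixed.
B is strictly dominated by M, so Player 1 never plays it.
Y is strictly dominated by Z (it gives Player 1 strictly more in every row), so Player 2 never plays it.
On the remaining 2×2 (T, M vs X, Z):
Let Player 1 play T with probability p. Expected payoff against X: (-5)p + 3(1−p) = −8p + 3; against Z: (-2)p + (-5)(1−p) = 3p − 5.
Setting these equal: −8p + 3 = 3p − 5 ⇒ −11p = -8 ⇒ p = 8/11, and the value is (-8)·(8/11) + 3 = -31/11.
For Player 2: with q = P(X), equating T's and M's payoffs gives −3q − 2 = 8q − 5 ⇒ q = 3/11.

-31/11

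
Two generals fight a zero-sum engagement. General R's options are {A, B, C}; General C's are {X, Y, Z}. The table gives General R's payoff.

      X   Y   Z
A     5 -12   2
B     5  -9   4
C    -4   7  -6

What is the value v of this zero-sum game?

Row minima: A → -12, B → -9, C → -6; maximin = -6.
Column maxima: X → 5, Y → 7, Z → 4; minimax = 4.
-6 ≠ 4, so there is no saddle point; optimal play is mixed.
X is strictly dominated by Z (it gives General R strictly more in every row), so General C never plays it.
With X eliminated, A is strictly dominated by B (B gives General R strictly more in every remaining column), so General R never plays it.
On the remaining 2×2 (B, C vs Y, Z):
Let General R play B with probability p. Expected payoff against Y: (-9)p + 7(1−p) = −16p + 7; against Z: 4p + (-6)(1−p) = 10p − 6.
Setting these equal: −16p + 7 = 10p − 6 ⇒ −26p = -13 ⇒ p = 1/2, and the value is (-16)·(1/2) + 7 = -1.
For General C: with q = P(Y), equating B's and C's payoffs gives −13q + 4 = 13q − 6 ⇒ q = 5/13.

-1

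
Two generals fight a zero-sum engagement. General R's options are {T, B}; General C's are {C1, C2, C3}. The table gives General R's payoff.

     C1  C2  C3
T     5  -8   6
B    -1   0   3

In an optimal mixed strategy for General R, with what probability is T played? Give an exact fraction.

1/14

Row minima: T → -8, B → -1; maximin = -1.
Column maxima: C1 → 5, C2 → 0, C3 → 6; minimax = 0.
-1 ≠ 0, so there is no saddle point; optimal play is mixed.
C3 is strictly dominated by C1 (it gives General R strictly more in every row), so General C never plays it.
On the remaining 2×2 (T, B vs C1, C2):
Let General R play T with probability p. Expected payoff against C1: 5p + (-1)(1−p) = 6p − 1; against C2: (-8)p + 0(1−p) = −8p.
Setting these equal: 6p − 1 = −8p ⇒ 14p = 1 ⇒ p = 1/14, and the value is (6)·(1/14) − 1 = -4/7.
For General C: with q = P(C1), equating T's and B's payoffs gives 13q − 8 = −q ⇒ q = 4/7.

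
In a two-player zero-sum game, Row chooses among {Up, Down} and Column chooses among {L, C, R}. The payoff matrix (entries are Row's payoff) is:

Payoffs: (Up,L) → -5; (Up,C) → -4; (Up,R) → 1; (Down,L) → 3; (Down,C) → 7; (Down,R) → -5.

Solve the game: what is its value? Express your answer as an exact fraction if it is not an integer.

-11/7

Row minima: Up → -5, Down → -5; maximin = -5.
Column maxima: L → 3, C → 7, R → 1; minimax = 1.
-5 ≠ 1, so there is no saddle point; optimal play is mixed.
C is strictly dominated by L (it gives Row strictly more in every row), so Column never plays it.
On the remaining 2×2 (Up, Down vs L, R):
Let Row play Up with probability p. Expected payoff against L: (-5)p + 3(1−p) = −8p + 3; against R: 1p + (-5)(1−p) = 6p − 5.
Setting these equal: −8p + 3 = 6p − 5 ⇒ −14p = -8 ⇒ p = 4/7, and the value is (-8)·(4/7) + 3 = -11/7.
For Column: with q = P(L), equating Up's and Down's payoffs gives −6q + 1 = 8q − 5 ⇒ q = 3/7.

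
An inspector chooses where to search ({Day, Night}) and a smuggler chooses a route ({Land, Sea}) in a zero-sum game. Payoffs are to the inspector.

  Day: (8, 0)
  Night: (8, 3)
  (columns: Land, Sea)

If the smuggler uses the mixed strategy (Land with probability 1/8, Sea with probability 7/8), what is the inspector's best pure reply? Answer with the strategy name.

Night

Expected payoff of Day: (1/8)·8 + (7/8)·0 = 1.
Expected payoff of Night: (1/8)·8 + (7/8)·3 = 29/8.
The largest is 29/8, so the inspector's best response is Night.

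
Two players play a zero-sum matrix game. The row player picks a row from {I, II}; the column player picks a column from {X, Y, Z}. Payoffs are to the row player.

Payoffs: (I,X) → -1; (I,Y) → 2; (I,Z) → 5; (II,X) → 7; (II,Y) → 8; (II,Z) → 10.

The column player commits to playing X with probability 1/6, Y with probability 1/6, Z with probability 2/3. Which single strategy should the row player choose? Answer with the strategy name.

Expected payoff of I: (1/6)·(-1) + (1/6)·2 + (2/3)·5 = 7/2.
Expected payoff of II: (1/6)·7 + (1/6)·8 + (2/3)·10 = 55/6.
The largest is 55/6, so the row player's best response is II.

II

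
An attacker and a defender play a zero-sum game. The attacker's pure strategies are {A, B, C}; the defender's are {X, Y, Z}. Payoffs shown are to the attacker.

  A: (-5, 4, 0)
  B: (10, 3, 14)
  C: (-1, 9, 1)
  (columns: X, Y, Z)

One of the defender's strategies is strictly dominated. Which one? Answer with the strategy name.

X holds the attacker's payoff strictly below Z in every row: -5 < 0, 10 < 14, -1 < 1.
So Z is strictly dominated for the defender.

Z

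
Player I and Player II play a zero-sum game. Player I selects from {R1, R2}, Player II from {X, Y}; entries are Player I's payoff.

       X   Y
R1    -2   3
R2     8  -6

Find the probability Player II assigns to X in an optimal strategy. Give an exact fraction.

Row minima: R1 → -2, R2 → -6; maximin = -2.
Column maxima: X → 8, Y → 3; minimax = 3.
-2 ≠ 3, so there is no saddle point; optimal play is mixed.
Let Player I play R1 with probability p. Expected payoff against X: (-2)p + 8(1−p) = −10p + 8; against Y: 3p + (-6)(1−p) = 9p − 6.
Setting these equal: −10p + 8 = 9p − 6 ⇒ −19p = -14 ⇒ p = 14/19, and the value is (-10)·(14/19) + 8 = 12/19.
For Player II: with q = P(X), equating R1's and R2's payoffs gives −5q + 3 = 14q − 6 ⇒ q = 9/19.

9/19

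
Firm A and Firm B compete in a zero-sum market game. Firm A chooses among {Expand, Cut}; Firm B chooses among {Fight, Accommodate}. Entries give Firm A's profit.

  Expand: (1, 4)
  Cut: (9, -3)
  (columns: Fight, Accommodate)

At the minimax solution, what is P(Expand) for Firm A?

Row minima: Expand → 1, Cut → -3; maximin = 1.
Column maxima: Fight → 9, Accommodate → 4; minimax = 4.
1 ≠ 4, so there is no saddle point; optimal play is mixed.
Let Firm A play Expand with probability p. Expected payoff against Fight: 1p + 9(1−p) = −8p + 9; against Accommodate: 4p + (-3)(1−p) = 7p − 3.
Setting these equal: −8p + 9 = 7p − 3 ⇒ −15p = -12 ⇒ p = 4/5, and the value is (-8)·(4/5) + 9 = 13/5.
For Firm B: with q = P(Fight), equating Expand's and Cut's payoffs gives −3q + 4 = 12q − 3 ⇒ q = 7/15.

4/5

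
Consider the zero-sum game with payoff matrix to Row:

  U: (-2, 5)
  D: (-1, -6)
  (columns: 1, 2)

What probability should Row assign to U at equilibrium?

5/12

Row minima: U → -2, D → -6; maximin = -2.
Column maxima: 1 → -1, 2 → 5; minimax = -1.
-2 ≠ -1, so there is no saddle point; optimal play is mixed.
Let Row play U with probability p. Expected payoff against 1: (-2)p + (-1)(1−p) = −p − 1; against 2: 5p + (-6)(1−p) = 11p − 6.
Setting these equal: −p − 1 = 11p − 6 ⇒ −12p = -5 ⇒ p = 5/12, and the value is (-1)·(5/12) − 1 = -17/12.
For Column: with q = P(1), equating U's and D's payoffs gives −7q + 5 = 5q − 6 ⇒ q = 11/12.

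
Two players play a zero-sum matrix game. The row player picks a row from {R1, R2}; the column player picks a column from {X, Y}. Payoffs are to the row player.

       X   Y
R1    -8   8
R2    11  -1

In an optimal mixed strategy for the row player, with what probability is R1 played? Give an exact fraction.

3/7

Row minima: R1 → -8, R2 → -1; maximin = -1.
Column maxima: X → 11, Y → 8; minimax = 8.
-1 ≠ 8, so there is no saddle point; optimal play is mixed.
Let the row player play R1 with probability p. Expected payoff against X: (-8)p + 11(1−p) = −19p + 11; against Y: 8p + (-1)(1−p) = 9p − 1.
Setting these equal: −19p + 11 = 9p − 1 ⇒ −28p = -12 ⇒ p = 3/7, and the value is (-19)·(3/7) + 11 = 20/7.
For the column player: with q = P(X), equating R1's and R2's payoffs gives −16q + 8 = 12q − 1 ⇒ q = 9/28.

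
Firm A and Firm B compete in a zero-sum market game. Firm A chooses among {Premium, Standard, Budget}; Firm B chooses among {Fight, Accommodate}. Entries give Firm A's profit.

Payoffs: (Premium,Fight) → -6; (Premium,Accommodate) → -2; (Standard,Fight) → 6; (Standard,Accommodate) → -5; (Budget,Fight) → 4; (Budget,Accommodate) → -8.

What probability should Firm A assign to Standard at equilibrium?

4/15

Row minima: Premium → -6, Standard → -5, Budget → -8; maximin = -5.
Column maxima: Fight → 6, Accommodate → -2; minimax = -2.
-5 ≠ -2, so there is no saddle point; optimal play is mixed.
Budget is strictly dominated by Standard, so Firm A never plays it.
On the remaining 2×2 (Premium, Standard vs Fight, Accommodate):
Let Firm A play Premium with probability p. Expected payoff against Fight: (-6)p + 6(1−p) = −12p + 6; against Accommodate: (-2)p + (-5)(1−p) = 3p − 5.
Setting these equal: −12p + 6 = 3p − 5 ⇒ −15p = -11 ⇒ p = 11/15, and the value is (-12)·(11/15) + 6 = -14/5.
For Firm B: with q = P(Fight), equating Premium's and Standard's payoffs gives −4q − 2 = 11q − 5 ⇒ q = 1/5.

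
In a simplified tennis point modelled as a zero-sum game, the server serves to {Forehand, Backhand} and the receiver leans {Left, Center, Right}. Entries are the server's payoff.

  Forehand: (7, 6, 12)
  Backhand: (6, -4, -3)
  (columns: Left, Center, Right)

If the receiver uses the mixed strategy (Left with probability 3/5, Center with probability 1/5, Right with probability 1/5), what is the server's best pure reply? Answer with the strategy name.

Forehand

Expected payoff of Forehand: (3/5)·7 + (1/5)·6 + (1/5)·12 = 39/5.
Expected payoff of Backhand: (3/5)·6 + (1/5)·(-4) + (1/5)·(-3) = 11/5.
The largest is 39/5, so the server's best response is Forehand.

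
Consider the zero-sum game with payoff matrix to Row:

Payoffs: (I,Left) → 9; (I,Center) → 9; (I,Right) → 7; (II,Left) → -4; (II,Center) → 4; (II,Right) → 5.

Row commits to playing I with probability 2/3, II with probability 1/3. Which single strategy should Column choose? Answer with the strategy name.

If Column plays Left, Row's expected payoff is (2/3)·9 + (1/3)·(-4) = 14/3.
If Column plays Center, Row's expected payoff is (2/3)·9 + (1/3)·4 = 22/3.
If Column plays Right, Row's expected payoff is (2/3)·7 + (1/3)·5 = 19/3.
Column minimizes Row's payoff; the smallest is 14/3, so the best response is Left.

Left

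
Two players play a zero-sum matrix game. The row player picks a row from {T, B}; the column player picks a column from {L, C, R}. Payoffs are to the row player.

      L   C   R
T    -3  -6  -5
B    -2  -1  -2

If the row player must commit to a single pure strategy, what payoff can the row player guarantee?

-2

Row minima: T → -6, B → -2.
The best of these is -2.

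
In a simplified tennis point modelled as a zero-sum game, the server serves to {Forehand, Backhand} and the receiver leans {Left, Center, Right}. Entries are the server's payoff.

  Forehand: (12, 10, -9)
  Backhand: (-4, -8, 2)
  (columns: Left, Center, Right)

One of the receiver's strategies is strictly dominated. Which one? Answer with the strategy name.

Center holds the server's payoff strictly below Left in every row: 10 < 12, -8 < -4.
So Left is strictly dominated for the receiver.

Left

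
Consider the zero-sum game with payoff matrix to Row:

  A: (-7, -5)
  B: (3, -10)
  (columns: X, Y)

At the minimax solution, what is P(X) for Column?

Row minima: A → -7, B → -10; maximin = -7.
Column maxima: X → 3, Y → -5; minimax = -5.
-7 ≠ -5, so there is no saddle point; optimal play is mixed.
Let Row play A with probability p. Expected payoff against X: (-7)p + 3(1−p) = −10p + 3; against Y: (-5)p + (-10)(1−p) = 5p − 10.
Setting these equal: −10p + 3 = 5p − 10 ⇒ −15p = -13 ⇒ p = 13/15, and the value is (-10)·(13/15) + 3 = -17/3.
For Column: with q = P(X), equating A's and B's payoffs gives −2q − 5 = 13q − 10 ⇒ q = 1/3.

1/3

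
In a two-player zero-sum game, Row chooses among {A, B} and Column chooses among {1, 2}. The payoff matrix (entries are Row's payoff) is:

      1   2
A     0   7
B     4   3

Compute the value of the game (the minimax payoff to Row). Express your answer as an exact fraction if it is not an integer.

7/2

Row minima: A → 0, B → 3; maximin = 3.
Column maxima: 1 → 4, 2 → 7; minimax = 4.
3 ≠ 4, so there is no saddle point; optimal play is mixed.
Let Row play A with probability p. Expected payoff against 1: 0p + 4(1−p) = −4p + 4; against 2: 7p + 3(1−p) = 4p + 3.
Setting these equal: −4p + 4 = 4p + 3 ⇒ −8p = -1 ⇒ p = 1/8, and the value is (-4)·(1/8) + 4 = 7/2.
For Column: with q = P(1), equating A's and B's payoffs gives −7q + 7 = q + 3 ⇒ q = 1/2.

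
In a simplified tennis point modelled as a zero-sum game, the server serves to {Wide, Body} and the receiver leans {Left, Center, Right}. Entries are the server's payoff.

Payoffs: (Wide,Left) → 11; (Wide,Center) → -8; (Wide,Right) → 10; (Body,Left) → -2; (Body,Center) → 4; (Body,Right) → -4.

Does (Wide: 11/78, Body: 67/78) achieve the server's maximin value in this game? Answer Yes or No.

Against Left this mix gives (11/78)·11 + (67/78)·(-2) = -1/6.
Against Center this mix gives (11/78)·(-8) + (67/78)·4 = 30/13.
Against Right this mix gives (11/78)·10 + (67/78)·(-4) = -79/39.
The receiver will play Right, holding the server to -79/39. Shifting weight toward the row that does better against Right would raise this floor (the equalizing mix achieves 4/13 against both Right and Center), so the proposed strategy is not optimal.

No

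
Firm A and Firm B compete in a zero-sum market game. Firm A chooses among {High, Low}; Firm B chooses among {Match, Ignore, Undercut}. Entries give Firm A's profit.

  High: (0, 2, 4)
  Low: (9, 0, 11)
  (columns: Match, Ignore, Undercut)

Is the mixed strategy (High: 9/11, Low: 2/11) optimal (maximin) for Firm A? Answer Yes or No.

Yes

Against Match this mix gives (9/11)·0 + (2/11)·9 = 18/11.
Against Ignore this mix gives (9/11)·2 + (2/11)·0 = 18/11.
Against Undercut this mix gives (9/11)·4 + (2/11)·11 = 58/11.
All of Firm B's active replies (Match, Ignore) yield 18/11, and no column does worse for Firm A. The mix makes Firm B indifferent and guarantees 18/11, so it is optimal.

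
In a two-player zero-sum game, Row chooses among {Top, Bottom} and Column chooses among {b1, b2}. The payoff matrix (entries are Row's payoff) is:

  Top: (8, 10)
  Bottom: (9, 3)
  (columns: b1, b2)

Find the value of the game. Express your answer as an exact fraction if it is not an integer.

33/4

Row minima: Top → 8, Bottom → 3; maximin = 8.
Column maxima: b1 → 9, b2 → 10; minimax = 9.
8 ≠ 9, so there is no saddle point; optimal play is mixed.
Let Row play Top with probability p. Expected payoff against b1: 8p + 9(1−p) = −p + 9; against b2: 10p + 3(1−p) = 7p + 3.
Setting these equal: −p + 9 = 7p + 3 ⇒ −8p = -6 ⇒ p = 3/4, and the value is (-1)·(3/4) + 9 = 33/4.
For Column: with q = P(b1), equating Top's and Bottom's payoffs gives −2q + 10 = 6q + 3 ⇒ q = 7/8.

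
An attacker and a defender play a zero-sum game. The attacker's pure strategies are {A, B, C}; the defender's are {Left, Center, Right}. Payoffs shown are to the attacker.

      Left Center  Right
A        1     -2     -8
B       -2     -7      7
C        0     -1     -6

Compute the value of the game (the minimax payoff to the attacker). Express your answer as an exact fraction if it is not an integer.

-49/19

Row minima: A → -8, B → -7, C → -6; maximin = -6.
Column maxima: Left → 1, Center → -1, Right → 7; minimax = -1.
-6 ≠ -1, so there is no saddle point; optimal play is mixed.
Left is strictly dominated by Center (it gives the attacker strictly more in every row), so the defender never plays it.
With Left eliminated, A is strictly dominated by C (C gives the attacker strictly more in every remaining column), so the attacker never plays it.
On the remaining 2×2 (B, C vs Center, Right):
Let the attacker play B with probability p. Expected payoff against Center: (-7)p + (-1)(1−p) = −6p − 1; against Right: 7p + (-6)(1−p) = 13p − 6.
Setting these equal: −6p − 1 = 13p − 6 ⇒ −19p = -5 ⇒ p = 5/19, and the value is (-6)·(5/19) − 1 = -49/19.
For the defender: with q = P(Center), equating B's and C's payoffs gives −14q + 7 = 5q − 6 ⇒ q = 13/19.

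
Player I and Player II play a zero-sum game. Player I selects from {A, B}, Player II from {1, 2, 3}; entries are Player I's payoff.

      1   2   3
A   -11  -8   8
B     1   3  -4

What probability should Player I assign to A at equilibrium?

5/24

Row minima: A → -11, B → -4; maximin = -4.
Column maxima: 1 → 1, 2 → 3, 3 → 8; minimax = 1.
-4 ≠ 1, so there is no saddle point; optimal play is mixed.
2 is strictly dominated by 1 (it gives Player I strictly more in every row), so Player II never plays it.
On the remaining 2×2 (A, B vs 1, 3):
Let Player I play A with probability p. Expected payoff against 1: (-11)p + 1(1−p) = −12p + 1; against 3: 8p + (-4)(1−p) = 12p − 4.
Setting these equal: −12p + 1 = 12p − 4 ⇒ −24p = -5 ⇒ p = 5/24, and the value is (-12)·(5/24) + 1 = -3/2.
For Player II: with q = P(1), equating A's and B's payoffs gives −19q + 8 = 5q − 4 ⇒ q = 1/2.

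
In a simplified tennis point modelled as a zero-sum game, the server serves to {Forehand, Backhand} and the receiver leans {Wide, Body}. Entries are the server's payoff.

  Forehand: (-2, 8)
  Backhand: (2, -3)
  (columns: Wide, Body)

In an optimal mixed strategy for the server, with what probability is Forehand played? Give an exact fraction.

Row minima: Forehand → -2, Backhand → -3; maximin = -2.
Column maxima: Wide → 2, Body → 8; minimax = 2.
-2 ≠ 2, so there is no saddle point; optimal play is mixed.
Let the server play Forehand with probability p. Expected payoff against Wide: (-2)p + 2(1−p) = −4p + 2; against Body: 8p + (-3)(1−p) = 11p − 3.
Setting these equal: −4p + 2 = 11p − 3 ⇒ −15p = -5 ⇒ p = 1/3, and the value is (-4)·(1/3) + 2 = 2/3.
For the receiver: with q = P(Wide), equating Forehand's and Backhand's payoffs gives −10q + 8 = 5q − 3 ⇒ q = 11/15.

1/3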